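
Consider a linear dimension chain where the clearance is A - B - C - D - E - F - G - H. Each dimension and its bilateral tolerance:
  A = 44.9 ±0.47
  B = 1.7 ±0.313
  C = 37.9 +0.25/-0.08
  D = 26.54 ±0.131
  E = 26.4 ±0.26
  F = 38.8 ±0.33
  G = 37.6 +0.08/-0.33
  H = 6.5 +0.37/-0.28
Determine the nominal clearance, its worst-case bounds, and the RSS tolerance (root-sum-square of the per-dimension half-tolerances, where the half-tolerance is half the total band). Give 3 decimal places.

nominal=-130.540 wc=[-132.744,-128.346] rss=0.829

Stack each dimension's contribution:
  +A: nom +44.900 → Σnom=44.900; wc +0.470/-0.470 → slack +0.470/-0.470; half-tol=0.470, Σhalf²=0.220900
  -B: nom -1.700 → Σnom=43.200; wc +0.313/-0.313 → slack +0.783/-0.783; half-tol=0.313, Σhalf²=0.318869
  -C: nom -37.900 → Σnom=5.300; wc +0.080/-0.250 → slack +0.863/-1.033; half-tol=0.165, Σhalf²=0.346094
  -D: nom -26.540 → Σnom=-21.240; wc +0.131/-0.131 → slack +0.994/-1.164; half-tol=0.131, Σhalf²=0.363255
  -E: nom -26.400 → Σnom=-47.640; wc +0.260/-0.260 → slack +1.254/-1.424; half-tol=0.260, Σhalf²=0.430855
  -F: nom -38.800 → Σnom=-86.440; wc +0.330/-0.330 → slack +1.584/-1.754; half-tol=0.330, Σhalf²=0.539755
  -G: nom -37.600 → Σnom=-124.040; wc +0.330/-0.080 → slack +1.914/-1.834; half-tol=0.205, Σhalf²=0.581780
  -H: nom -6.500 → Σnom=-130.540; wc +0.280/-0.370 → slack +2.194/-2.204; half-tol=0.325, Σhalf²=0.687405
Nominal = -130.540. Worst-case = [-130.540 - 2.204, -130.540 + 2.194] = [-132.744, -128.346]. RSS = √0.687405 = 0.829.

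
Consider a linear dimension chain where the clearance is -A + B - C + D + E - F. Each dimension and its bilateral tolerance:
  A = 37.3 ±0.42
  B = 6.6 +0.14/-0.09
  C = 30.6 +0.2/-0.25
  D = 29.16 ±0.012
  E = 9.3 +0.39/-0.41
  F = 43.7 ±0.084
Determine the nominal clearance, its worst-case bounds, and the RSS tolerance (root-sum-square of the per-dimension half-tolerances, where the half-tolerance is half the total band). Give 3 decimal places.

nominal=-66.540 wc=[-67.756,-65.244] rss=0.638

Stack each dimension's contribution:
  -A: nom -37.300 → Σnom=-37.300; wc +0.420/-0.420 → slack +0.420/-0.420; half-tol=0.420, Σhalf²=0.176400
  +B: nom +6.600 → Σnom=-30.700; wc +0.140/-0.090 → slack +0.560/-0.510; half-tol=0.115, Σhalf²=0.189625
  -C: nom -30.600 → Σnom=-61.300; wc +0.250/-0.200 → slack +0.810/-0.710; half-tol=0.225, Σhalf²=0.240250
  +D: nom +29.160 → Σnom=-32.140; wc +0.012/-0.012 → slack +0.822/-0.722; half-tol=0.012, Σhalf²=0.240394
  +E: nom +9.300 → Σnom=-22.840; wc +0.390/-0.410 → slack +1.212/-1.132; half-tol=0.400, Σhalf²=0.400394
  -F: nom -43.700 → Σnom=-66.540; wc +0.084/-0.084 → slack +1.296/-1.216; half-tol=0.084, Σhalf²=0.407450
Nominal = -66.540. Worst-case = [-66.540 - 1.216, -66.540 + 1.296] = [-67.756, -65.244]. RSS = √0.407450 = 0.638.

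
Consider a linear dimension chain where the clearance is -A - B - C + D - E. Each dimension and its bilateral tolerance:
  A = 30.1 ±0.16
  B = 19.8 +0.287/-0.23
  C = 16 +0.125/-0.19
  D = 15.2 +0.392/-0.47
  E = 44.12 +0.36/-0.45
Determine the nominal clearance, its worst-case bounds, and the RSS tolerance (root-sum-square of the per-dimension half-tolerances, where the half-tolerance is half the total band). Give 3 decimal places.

Stack each dimension's contribution:
  -A: nom -30.100 → Σnom=-30.100; wc +0.160/-0.160 → slack +0.160/-0.160; half-tol=0.160, Σhalf²=0.025600
  -B: nom -19.800 → Σnom=-49.900; wc +0.230/-0.287 → slack +0.390/-0.447; half-tol=0.259, Σhalf²=0.092422
  -C: nom -16.000 → Σnom=-65.900; wc +0.190/-0.125 → slack +0.580/-0.572; half-tol=0.158, Σhalf²=0.117228
  +D: nom +15.200 → Σnom=-50.700; wc +0.392/-0.470 → slack +0.972/-1.042; half-tol=0.431, Σhalf²=0.302989
  -E: nom -44.120 → Σnom=-94.820; wc +0.450/-0.360 → slack +1.422/-1.402; half-tol=0.405, Σhalf²=0.467014
Nominal = -94.820. Worst-case = [-94.820 - 1.402, -94.820 + 1.422] = [-96.222, -93.398]. RSS = √0.467014 = 0.683.

nominal=-94.820 wc=[-96.222,-93.398] rss=0.683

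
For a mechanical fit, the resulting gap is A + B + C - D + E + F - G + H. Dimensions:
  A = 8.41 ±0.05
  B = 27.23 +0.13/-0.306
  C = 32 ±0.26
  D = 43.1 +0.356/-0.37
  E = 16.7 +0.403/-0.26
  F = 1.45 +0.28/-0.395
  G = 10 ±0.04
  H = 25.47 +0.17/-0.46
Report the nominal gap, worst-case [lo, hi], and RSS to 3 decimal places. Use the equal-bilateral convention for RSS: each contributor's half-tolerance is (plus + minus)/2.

nominal=58.160 wc=[56.033,59.863] rss=0.758

Stack each dimension's contribution:
  +A: nom +8.410 → Σnom=8.410; wc +0.050/-0.050 → slack +0.050/-0.050; half-tol=0.050, Σhalf²=0.002500
  +B: nom +27.230 → Σnom=35.640; wc +0.130/-0.306 → slack +0.180/-0.356; half-tol=0.218, Σhalf²=0.050024
  +C: nom +32.000 → Σnom=67.640; wc +0.260/-0.260 → slack +0.440/-0.616; half-tol=0.260, Σhalf²=0.117624
  -D: nom -43.100 → Σnom=24.540; wc +0.370/-0.356 → slack +0.810/-0.972; half-tol=0.363, Σhalf²=0.249393
  +E: nom +16.700 → Σnom=41.240; wc +0.403/-0.260 → slack +1.213/-1.232; half-tol=0.332, Σhalf²=0.359285
  +F: nom +1.450 → Σnom=42.690; wc +0.280/-0.395 → slack +1.493/-1.627; half-tol=0.338, Σhalf²=0.473191
  -G: nom -10.000 → Σnom=32.690; wc +0.040/-0.040 → slack +1.533/-1.667; half-tol=0.040, Σhalf²=0.474791
  +H: nom +25.470 → Σnom=58.160; wc +0.170/-0.460 → slack +1.703/-2.127; half-tol=0.315, Σhalf²=0.574016
Nominal = 58.160. Worst-case = [58.160 - 2.127, 58.160 + 1.703] = [56.033, 59.863]. RSS = √0.574016 = 0.758.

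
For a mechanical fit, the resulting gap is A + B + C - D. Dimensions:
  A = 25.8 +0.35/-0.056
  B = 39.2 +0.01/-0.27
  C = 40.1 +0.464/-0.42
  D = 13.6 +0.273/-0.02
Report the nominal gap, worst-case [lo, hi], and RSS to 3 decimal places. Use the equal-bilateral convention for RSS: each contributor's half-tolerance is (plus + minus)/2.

Stack each dimension's contribution:
  +A: nom +25.800 → Σnom=25.800; wc +0.350/-0.056 → slack +0.350/-0.056; half-tol=0.203, Σhalf²=0.041209
  +B: nom +39.200 → Σnom=65.000; wc +0.010/-0.270 → slack +0.360/-0.326; half-tol=0.140, Σhalf²=0.060809
  +C: nom +40.100 → Σnom=105.100; wc +0.464/-0.420 → slack +0.824/-0.746; half-tol=0.442, Σhalf²=0.256173
  -D: nom -13.600 → Σnom=91.500; wc +0.020/-0.273 → slack +0.844/-1.019; half-tol=0.147, Σhalf²=0.277635
Nominal = 91.500. Worst-case = [91.500 - 1.019, 91.500 + 0.844] = [90.481, 92.344]. RSS = √0.277635 = 0.527.

nominal=91.500 wc=[90.481,92.344] rss=0.527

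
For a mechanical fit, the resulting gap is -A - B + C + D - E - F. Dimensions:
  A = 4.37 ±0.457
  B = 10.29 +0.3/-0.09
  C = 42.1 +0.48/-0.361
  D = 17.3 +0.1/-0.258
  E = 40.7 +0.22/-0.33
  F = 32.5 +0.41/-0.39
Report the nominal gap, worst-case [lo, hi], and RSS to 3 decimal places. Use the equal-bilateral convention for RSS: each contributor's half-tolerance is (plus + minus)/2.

nominal=-28.460 wc=[-30.466,-26.613] rss=0.831

Stack each dimension's contribution:
  -A: nom -4.370 → Σnom=-4.370; wc +0.457/-0.457 → slack +0.457/-0.457; half-tol=0.457, Σhalf²=0.208849
  -B: nom -10.290 → Σnom=-14.660; wc +0.090/-0.300 → slack +0.547/-0.757; half-tol=0.195, Σhalf²=0.246874
  +C: nom +42.100 → Σnom=27.440; wc +0.480/-0.361 → slack +1.027/-1.118; half-tol=0.420, Σhalf²=0.423694
  +D: nom +17.300 → Σnom=44.740; wc +0.100/-0.258 → slack +1.127/-1.376; half-tol=0.179, Σhalf²=0.455735
  -E: nom -40.700 → Σnom=4.040; wc +0.330/-0.220 → slack +1.457/-1.596; half-tol=0.275, Σhalf²=0.531360
  -F: nom -32.500 → Σnom=-28.460; wc +0.390/-0.410 → slack +1.847/-2.006; half-tol=0.400, Σhalf²=0.691360
Nominal = -28.460. Worst-case = [-28.460 - 2.006, -28.460 + 1.847] = [-30.466, -26.613]. RSS = √0.691360 = 0.831.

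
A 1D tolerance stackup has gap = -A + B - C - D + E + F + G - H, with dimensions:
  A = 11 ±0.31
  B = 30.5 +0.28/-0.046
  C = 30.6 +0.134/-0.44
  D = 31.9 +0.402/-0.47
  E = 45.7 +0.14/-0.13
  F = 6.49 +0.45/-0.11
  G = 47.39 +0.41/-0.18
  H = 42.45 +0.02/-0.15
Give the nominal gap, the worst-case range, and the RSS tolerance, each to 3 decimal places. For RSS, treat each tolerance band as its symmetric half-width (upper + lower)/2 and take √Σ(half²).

Stack each dimension's contribution:
  -A: nom -11.000 → Σnom=-11.000; wc +0.310/-0.310 → slack +0.310/-0.310; half-tol=0.310, Σhalf²=0.096100
  +B: nom +30.500 → Σnom=19.500; wc +0.280/-0.046 → slack +0.590/-0.356; half-tol=0.163, Σhalf²=0.122669
  -C: nom -30.600 → Σnom=-11.100; wc +0.440/-0.134 → slack +1.030/-0.490; half-tol=0.287, Σhalf²=0.205038
  -D: nom -31.900 → Σnom=-43.000; wc +0.470/-0.402 → slack +1.500/-0.892; half-tol=0.436, Σhalf²=0.395134
  +E: nom +45.700 → Σnom=2.700; wc +0.140/-0.130 → slack +1.640/-1.022; half-tol=0.135, Σhalf²=0.413359
  +F: nom +6.490 → Σnom=9.190; wc +0.450/-0.110 → slack +2.090/-1.132; half-tol=0.280, Σhalf²=0.491759
  +G: nom +47.390 → Σnom=56.580; wc +0.410/-0.180 → slack +2.500/-1.312; half-tol=0.295, Σhalf²=0.578784
  -H: nom -42.450 → Σnom=14.130; wc +0.150/-0.020 → slack +2.650/-1.332; half-tol=0.085, Σhalf²=0.586009
Nominal = 14.130. Worst-case = [14.130 - 1.332, 14.130 + 2.650] = [12.798, 16.780]. RSS = √0.586009 = 0.766.

nominal=14.130 wc=[12.798,16.780] rss=0.766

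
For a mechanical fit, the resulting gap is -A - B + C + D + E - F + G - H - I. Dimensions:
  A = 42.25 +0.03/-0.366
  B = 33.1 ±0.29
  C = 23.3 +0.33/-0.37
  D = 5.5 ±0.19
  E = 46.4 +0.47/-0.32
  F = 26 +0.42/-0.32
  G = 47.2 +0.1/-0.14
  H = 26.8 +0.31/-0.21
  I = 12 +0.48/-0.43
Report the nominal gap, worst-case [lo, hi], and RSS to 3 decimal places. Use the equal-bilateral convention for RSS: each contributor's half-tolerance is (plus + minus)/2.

Stack each dimension's contribution:
  -A: nom -42.250 → Σnom=-42.250; wc +0.366/-0.030 → slack +0.366/-0.030; half-tol=0.198, Σhalf²=0.039204
  -B: nom -33.100 → Σnom=-75.350; wc +0.290/-0.290 → slack +0.656/-0.320; half-tol=0.290, Σhalf²=0.123304
  +C: nom +23.300 → Σnom=-52.050; wc +0.330/-0.370 → slack +0.986/-0.690; half-tol=0.350, Σhalf²=0.245804
  +D: nom +5.500 → Σnom=-46.550; wc +0.190/-0.190 → slack +1.176/-0.880; half-tol=0.190, Σhalf²=0.281904
  +E: nom +46.400 → Σnom=-0.150; wc +0.470/-0.320 → slack +1.646/-1.200; half-tol=0.395, Σhalf²=0.437929
  -F: nom -26.000 → Σnom=-26.150; wc +0.320/-0.420 → slack +1.966/-1.620; half-tol=0.370, Σhalf²=0.574829
  +G: nom +47.200 → Σnom=21.050; wc +0.100/-0.140 → slack +2.066/-1.760; half-tol=0.120, Σhalf²=0.589229
  -H: nom -26.800 → Σnom=-5.750; wc +0.210/-0.310 → slack +2.276/-2.070; half-tol=0.260, Σhalf²=0.656829
  -I: nom -12.000 → Σnom=-17.750; wc +0.430/-0.480 → slack +2.706/-2.550; half-tol=0.455, Σhalf²=0.863854
Nominal = -17.750. Worst-case = [-17.750 - 2.550, -17.750 + 2.706] = [-20.300, -15.044]. RSS = √0.863854 = 0.929.

nominal=-17.750 wc=[-20.300,-15.044] rss=0.929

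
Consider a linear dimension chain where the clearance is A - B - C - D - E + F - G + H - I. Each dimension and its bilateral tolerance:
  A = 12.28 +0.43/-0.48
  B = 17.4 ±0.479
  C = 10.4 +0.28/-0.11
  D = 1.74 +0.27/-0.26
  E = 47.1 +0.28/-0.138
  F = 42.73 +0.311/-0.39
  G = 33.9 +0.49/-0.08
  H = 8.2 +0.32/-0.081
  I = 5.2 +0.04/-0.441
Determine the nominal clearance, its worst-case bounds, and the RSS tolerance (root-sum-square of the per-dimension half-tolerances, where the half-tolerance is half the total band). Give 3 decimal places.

nominal=-52.530 wc=[-55.320,-49.961] rss=0.944

Stack each dimension's contribution:
  +A: nom +12.280 → Σnom=12.280; wc +0.430/-0.480 → slack +0.430/-0.480; half-tol=0.455, Σhalf²=0.207025
  -B: nom -17.400 → Σnom=-5.120; wc +0.479/-0.479 → slack +0.909/-0.959; half-tol=0.479, Σhalf²=0.436466
  -C: nom -10.400 → Σnom=-15.520; wc +0.110/-0.280 → slack +1.019/-1.239; half-tol=0.195, Σhalf²=0.474491
  -D: nom -1.740 → Σnom=-17.260; wc +0.260/-0.270 → slack +1.279/-1.509; half-tol=0.265, Σhalf²=0.544716
  -E: nom -47.100 → Σnom=-64.360; wc +0.138/-0.280 → slack +1.417/-1.789; half-tol=0.209, Σhalf²=0.588397
  +F: nom +42.730 → Σnom=-21.630; wc +0.311/-0.390 → slack +1.728/-2.179; half-tol=0.351, Σhalf²=0.711247
  -G: nom -33.900 → Σnom=-55.530; wc +0.080/-0.490 → slack +1.808/-2.669; half-tol=0.285, Σhalf²=0.792472
  +H: nom +8.200 → Σnom=-47.330; wc +0.320/-0.081 → slack +2.128/-2.750; half-tol=0.201, Σhalf²=0.832672
  -I: nom -5.200 → Σnom=-52.530; wc +0.441/-0.040 → slack +2.569/-2.790; half-tol=0.240, Σhalf²=0.890513
Nominal = -52.530. Worst-case = [-52.530 - 2.790, -52.530 + 2.569] = [-55.320, -49.961]. RSS = √0.890513 = 0.944.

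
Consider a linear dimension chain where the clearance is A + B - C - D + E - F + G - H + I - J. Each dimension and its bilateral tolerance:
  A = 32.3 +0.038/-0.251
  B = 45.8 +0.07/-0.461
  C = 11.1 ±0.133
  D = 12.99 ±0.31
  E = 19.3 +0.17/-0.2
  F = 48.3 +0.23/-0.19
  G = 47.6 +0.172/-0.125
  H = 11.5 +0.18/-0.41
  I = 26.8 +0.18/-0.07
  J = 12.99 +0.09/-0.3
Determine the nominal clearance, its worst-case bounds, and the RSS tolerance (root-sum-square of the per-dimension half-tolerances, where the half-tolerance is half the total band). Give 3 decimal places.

Stack each dimension's contribution:
  +A: nom +32.300 → Σnom=32.300; wc +0.038/-0.251 → slack +0.038/-0.251; half-tol=0.144, Σhalf²=0.020880
  +B: nom +45.800 → Σnom=78.100; wc +0.070/-0.461 → slack +0.108/-0.712; half-tol=0.266, Σhalf²=0.091370
  -C: nom -11.100 → Σnom=67.000; wc +0.133/-0.133 → slack +0.241/-0.845; half-tol=0.133, Σhalf²=0.109060
  -D: nom -12.990 → Σnom=54.010; wc +0.310/-0.310 → slack +0.551/-1.155; half-tol=0.310, Σhalf²=0.205159
  +E: nom +19.300 → Σnom=73.310; wc +0.170/-0.200 → slack +0.721/-1.355; half-tol=0.185, Σhalf²=0.239385
  -F: nom -48.300 → Σnom=25.010; wc +0.190/-0.230 → slack +0.911/-1.585; half-tol=0.210, Σhalf²=0.283485
  +G: nom +47.600 → Σnom=72.610; wc +0.172/-0.125 → slack +1.083/-1.710; half-tol=0.148, Σhalf²=0.305537
  -H: nom -11.500 → Σnom=61.110; wc +0.410/-0.180 → slack +1.493/-1.890; half-tol=0.295, Σhalf²=0.392562
  +I: nom +26.800 → Σnom=87.910; wc +0.180/-0.070 → slack +1.673/-1.960; half-tol=0.125, Σhalf²=0.408187
  -J: nom -12.990 → Σnom=74.920; wc +0.300/-0.090 → slack +1.973/-2.050; half-tol=0.195, Σhalf²=0.446212
Nominal = 74.920. Worst-case = [74.920 - 2.050, 74.920 + 1.973] = [72.870, 76.893]. RSS = √0.446212 = 0.668.

nominal=74.920 wc=[72.870,76.893] rss=0.668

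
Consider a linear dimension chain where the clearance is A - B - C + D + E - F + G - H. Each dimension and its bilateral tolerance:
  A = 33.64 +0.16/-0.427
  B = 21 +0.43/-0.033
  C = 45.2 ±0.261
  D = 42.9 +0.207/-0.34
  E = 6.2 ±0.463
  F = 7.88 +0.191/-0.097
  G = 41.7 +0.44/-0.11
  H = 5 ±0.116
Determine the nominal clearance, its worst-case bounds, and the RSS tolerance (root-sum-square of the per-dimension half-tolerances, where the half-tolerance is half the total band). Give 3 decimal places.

Stack each dimension's contribution:
  +A: nom +33.640 → Σnom=33.640; wc +0.160/-0.427 → slack +0.160/-0.427; half-tol=0.293, Σhalf²=0.086142
  -B: nom -21.000 → Σnom=12.640; wc +0.033/-0.430 → slack +0.193/-0.857; half-tol=0.231, Σhalf²=0.139734
  -C: nom -45.200 → Σnom=-32.560; wc +0.261/-0.261 → slack +0.454/-1.118; half-tol=0.261, Σhalf²=0.207855
  +D: nom +42.900 → Σnom=10.340; wc +0.207/-0.340 → slack +0.661/-1.458; half-tol=0.274, Σhalf²=0.282658
  +E: nom +6.200 → Σnom=16.540; wc +0.463/-0.463 → slack +1.124/-1.921; half-tol=0.463, Σhalf²=0.497027
  -F: nom -7.880 → Σnom=8.660; wc +0.097/-0.191 → slack +1.221/-2.112; half-tol=0.144, Σhalf²=0.517763
  +G: nom +41.700 → Σnom=50.360; wc +0.440/-0.110 → slack +1.661/-2.222; half-tol=0.275, Σhalf²=0.593388
  -H: nom -5.000 → Σnom=45.360; wc +0.116/-0.116 → slack +1.777/-2.338; half-tol=0.116, Σhalf²=0.606844
Nominal = 45.360. Worst-case = [45.360 - 2.338, 45.360 + 1.777] = [43.022, 47.137]. RSS = √0.606844 = 0.779.

nominal=45.360 wc=[43.022,47.137] rss=0.779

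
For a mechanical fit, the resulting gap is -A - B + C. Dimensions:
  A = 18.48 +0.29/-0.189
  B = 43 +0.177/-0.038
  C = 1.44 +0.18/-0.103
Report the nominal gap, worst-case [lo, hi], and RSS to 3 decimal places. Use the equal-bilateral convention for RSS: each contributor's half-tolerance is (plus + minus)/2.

nominal=-60.040 wc=[-60.610,-59.633] rss=0.298

Stack each dimension's contribution:
  -A: nom -18.480 → Σnom=-18.480; wc +0.189/-0.290 → slack +0.189/-0.290; half-tol=0.239, Σhalf²=0.057360
  -B: nom -43.000 → Σnom=-61.480; wc +0.038/-0.177 → slack +0.227/-0.467; half-tol=0.107, Σhalf²=0.068916
  +C: nom +1.440 → Σnom=-60.040; wc +0.180/-0.103 → slack +0.407/-0.570; half-tol=0.141, Σhalf²=0.088939
Nominal = -60.040. Worst-case = [-60.040 - 0.570, -60.040 + 0.407] = [-60.610, -59.633]. RSS = √0.088939 = 0.298.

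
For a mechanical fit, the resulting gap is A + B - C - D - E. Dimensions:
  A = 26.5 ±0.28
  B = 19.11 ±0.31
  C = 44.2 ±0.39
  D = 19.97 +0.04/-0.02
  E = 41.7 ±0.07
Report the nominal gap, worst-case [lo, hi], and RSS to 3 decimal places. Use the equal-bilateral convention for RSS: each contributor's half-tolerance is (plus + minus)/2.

Stack each dimension's contribution:
  +A: nom +26.500 → Σnom=26.500; wc +0.280/-0.280 → slack +0.280/-0.280; half-tol=0.280, Σhalf²=0.078400
  +B: nom +19.110 → Σnom=45.610; wc +0.310/-0.310 → slack +0.590/-0.590; half-tol=0.310, Σhalf²=0.174500
  -C: nom -44.200 → Σnom=1.410; wc +0.390/-0.390 → slack +0.980/-0.980; half-tol=0.390, Σhalf²=0.326600
  -D: nom -19.970 → Σnom=-18.560; wc +0.020/-0.040 → slack +1.000/-1.020; half-tol=0.030, Σhalf²=0.327500
  -E: nom -41.700 → Σnom=-60.260; wc +0.070/-0.070 → slack +1.070/-1.090; half-tol=0.070, Σhalf²=0.332400
Nominal = -60.260. Worst-case = [-60.260 - 1.090, -60.260 + 1.070] = [-61.350, -59.190]. RSS = √0.332400 = 0.577.

nominal=-60.260 wc=[-61.350,-59.190] rss=0.577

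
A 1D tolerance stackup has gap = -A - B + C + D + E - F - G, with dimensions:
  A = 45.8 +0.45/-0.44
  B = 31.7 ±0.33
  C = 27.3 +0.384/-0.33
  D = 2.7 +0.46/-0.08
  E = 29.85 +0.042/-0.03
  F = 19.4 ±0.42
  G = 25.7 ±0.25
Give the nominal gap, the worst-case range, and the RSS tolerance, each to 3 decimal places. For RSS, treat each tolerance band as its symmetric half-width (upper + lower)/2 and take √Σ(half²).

Stack each dimension's contribution:
  -A: nom -45.800 → Σnom=-45.800; wc +0.440/-0.450 → slack +0.440/-0.450; half-tol=0.445, Σhalf²=0.198025
  -B: nom -31.700 → Σnom=-77.500; wc +0.330/-0.330 → slack +0.770/-0.780; half-tol=0.330, Σhalf²=0.306925
  +C: nom +27.300 → Σnom=-50.200; wc +0.384/-0.330 → slack +1.154/-1.110; half-tol=0.357, Σhalf²=0.434374
  +D: nom +2.700 → Σnom=-47.500; wc +0.460/-0.080 → slack +1.614/-1.190; half-tol=0.270, Σhalf²=0.507274
  +E: nom +29.850 → Σnom=-17.650; wc +0.042/-0.030 → slack +1.656/-1.220; half-tol=0.036, Σhalf²=0.508570
  -F: nom -19.400 → Σnom=-37.050; wc +0.420/-0.420 → slack +2.076/-1.640; half-tol=0.420, Σhalf²=0.684970
  -G: nom -25.700 → Σnom=-62.750; wc +0.250/-0.250 → slack +2.326/-1.890; half-tol=0.250, Σhalf²=0.747470
Nominal = -62.750. Worst-case = [-62.750 - 1.890, -62.750 + 2.326] = [-64.640, -60.424]. RSS = √0.747470 = 0.865.

nominal=-62.750 wc=[-64.640,-60.424] rss=0.865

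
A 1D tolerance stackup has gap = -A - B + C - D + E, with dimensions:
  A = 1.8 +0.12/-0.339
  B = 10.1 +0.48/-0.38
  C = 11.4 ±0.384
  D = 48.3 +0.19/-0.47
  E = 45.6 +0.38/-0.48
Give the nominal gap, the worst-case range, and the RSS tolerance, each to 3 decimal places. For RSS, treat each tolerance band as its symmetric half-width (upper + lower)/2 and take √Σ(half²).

Stack each dimension's contribution:
  -A: nom -1.800 → Σnom=-1.800; wc +0.339/-0.120 → slack +0.339/-0.120; half-tol=0.230, Σhalf²=0.052670
  -B: nom -10.100 → Σnom=-11.900; wc +0.380/-0.480 → slack +0.719/-0.600; half-tol=0.430, Σhalf²=0.237570
  +C: nom +11.400 → Σnom=-0.500; wc +0.384/-0.384 → slack +1.103/-0.984; half-tol=0.384, Σhalf²=0.385026
  -D: nom -48.300 → Σnom=-48.800; wc +0.470/-0.190 → slack +1.573/-1.174; half-tol=0.330, Σhalf²=0.493926
  +E: nom +45.600 → Σnom=-3.200; wc +0.380/-0.480 → slack +1.953/-1.654; half-tol=0.430, Σhalf²=0.678826
Nominal = -3.200. Worst-case = [-3.200 - 1.654, -3.200 + 1.953] = [-4.854, -1.247]. RSS = √0.678826 = 0.824.

nominal=-3.200 wc=[-4.854,-1.247] rss=0.824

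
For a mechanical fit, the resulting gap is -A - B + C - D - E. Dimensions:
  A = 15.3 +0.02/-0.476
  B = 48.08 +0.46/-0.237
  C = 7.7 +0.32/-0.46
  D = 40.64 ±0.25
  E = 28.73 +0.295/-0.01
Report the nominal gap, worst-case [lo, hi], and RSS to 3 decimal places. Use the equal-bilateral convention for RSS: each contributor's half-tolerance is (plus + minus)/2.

nominal=-125.050 wc=[-126.535,-123.757] rss=0.649

Stack each dimension's contribution:
  -A: nom -15.300 → Σnom=-15.300; wc +0.476/-0.020 → slack +0.476/-0.020; half-tol=0.248, Σhalf²=0.061504
  -B: nom -48.080 → Σnom=-63.380; wc +0.237/-0.460 → slack +0.713/-0.480; half-tol=0.349, Σhalf²=0.182956
  +C: nom +7.700 → Σnom=-55.680; wc +0.320/-0.460 → slack +1.033/-0.940; half-tol=0.390, Σhalf²=0.335056
  -D: nom -40.640 → Σnom=-96.320; wc +0.250/-0.250 → slack +1.283/-1.190; half-tol=0.250, Σhalf²=0.397556
  -E: nom -28.730 → Σnom=-125.050; wc +0.010/-0.295 → slack +1.293/-1.485; half-tol=0.152, Σhalf²=0.420813
Nominal = -125.050. Worst-case = [-125.050 - 1.485, -125.050 + 1.293] = [-126.535, -123.757]. RSS = √0.420813 = 0.649.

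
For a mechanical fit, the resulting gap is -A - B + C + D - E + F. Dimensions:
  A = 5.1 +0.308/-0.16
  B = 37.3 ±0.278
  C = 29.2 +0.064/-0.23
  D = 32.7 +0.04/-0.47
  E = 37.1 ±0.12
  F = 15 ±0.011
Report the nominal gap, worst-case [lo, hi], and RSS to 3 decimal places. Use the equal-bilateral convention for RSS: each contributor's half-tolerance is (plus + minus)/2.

nominal=-2.600 wc=[-4.017,-1.927] rss=0.483

Stack each dimension's contribution:
  -A: nom -5.100 → Σnom=-5.100; wc +0.160/-0.308 → slack +0.160/-0.308; half-tol=0.234, Σhalf²=0.054756
  -B: nom -37.300 → Σnom=-42.400; wc +0.278/-0.278 → slack +0.438/-0.586; half-tol=0.278, Σhalf²=0.132040
  +C: nom +29.200 → Σnom=-13.200; wc +0.064/-0.230 → slack +0.502/-0.816; half-tol=0.147, Σhalf²=0.153649
  +D: nom +32.700 → Σnom=19.500; wc +0.040/-0.470 → slack +0.542/-1.286; half-tol=0.255, Σhalf²=0.218674
  -E: nom -37.100 → Σnom=-17.600; wc +0.120/-0.120 → slack +0.662/-1.406; half-tol=0.120, Σhalf²=0.233074
  +F: nom +15.000 → Σnom=-2.600; wc +0.011/-0.011 → slack +0.673/-1.417; half-tol=0.011, Σhalf²=0.233195
Nominal = -2.600. Worst-case = [-2.600 - 1.417, -2.600 + 0.673] = [-4.017, -1.927]. RSS = √0.233195 = 0.483.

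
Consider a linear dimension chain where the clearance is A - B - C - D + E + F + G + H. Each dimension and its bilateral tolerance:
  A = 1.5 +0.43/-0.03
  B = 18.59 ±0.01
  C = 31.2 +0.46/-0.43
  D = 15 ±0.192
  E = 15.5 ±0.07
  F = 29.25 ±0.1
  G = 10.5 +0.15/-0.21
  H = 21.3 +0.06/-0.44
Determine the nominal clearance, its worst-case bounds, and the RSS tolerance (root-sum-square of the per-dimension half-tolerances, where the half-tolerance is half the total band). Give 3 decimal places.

nominal=13.260 wc=[11.748,14.702] rss=0.631

Stack each dimension's contribution:
  +A: nom +1.500 → Σnom=1.500; wc +0.430/-0.030 → slack +0.430/-0.030; half-tol=0.230, Σhalf²=0.052900
  -B: nom -18.590 → Σnom=-17.090; wc +0.010/-0.010 → slack +0.440/-0.040; half-tol=0.010, Σhalf²=0.053000
  -C: nom -31.200 → Σnom=-48.290; wc +0.430/-0.460 → slack +0.870/-0.500; half-tol=0.445, Σhalf²=0.251025
  -D: nom -15.000 → Σnom=-63.290; wc +0.192/-0.192 → slack +1.062/-0.692; half-tol=0.192, Σhalf²=0.287889
  +E: nom +15.500 → Σnom=-47.790; wc +0.070/-0.070 → slack +1.132/-0.762; half-tol=0.070, Σhalf²=0.292789
  +F: nom +29.250 → Σnom=-18.540; wc +0.100/-0.100 → slack +1.232/-0.862; half-tol=0.100, Σhalf²=0.302789
  +G: nom +10.500 → Σnom=-8.040; wc +0.150/-0.210 → slack +1.382/-1.072; half-tol=0.180, Σhalf²=0.335189
  +H: nom +21.300 → Σnom=13.260; wc +0.060/-0.440 → slack +1.442/-1.512; half-tol=0.250, Σhalf²=0.397689
Nominal = 13.260. Worst-case = [13.260 - 1.512, 13.260 + 1.442] = [11.748, 14.702]. RSS = √0.397689 = 0.631.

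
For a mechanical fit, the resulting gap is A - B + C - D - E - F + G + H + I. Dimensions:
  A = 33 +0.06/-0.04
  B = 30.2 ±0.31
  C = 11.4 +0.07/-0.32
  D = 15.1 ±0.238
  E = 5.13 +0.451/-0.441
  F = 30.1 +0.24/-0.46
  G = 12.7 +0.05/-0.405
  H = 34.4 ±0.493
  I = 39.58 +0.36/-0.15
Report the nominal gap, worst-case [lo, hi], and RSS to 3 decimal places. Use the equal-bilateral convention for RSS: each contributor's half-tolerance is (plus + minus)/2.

Stack each dimension's contribution:
  +A: nom +33.000 → Σnom=33.000; wc +0.060/-0.040 → slack +0.060/-0.040; half-tol=0.050, Σhalf²=0.002500
  -B: nom -30.200 → Σnom=2.800; wc +0.310/-0.310 → slack +0.370/-0.350; half-tol=0.310, Σhalf²=0.098600
  +C: nom +11.400 → Σnom=14.200; wc +0.070/-0.320 → slack +0.440/-0.670; half-tol=0.195, Σhalf²=0.136625
  -D: nom -15.100 → Σnom=-0.900; wc +0.238/-0.238 → slack +0.678/-0.908; half-tol=0.238, Σhalf²=0.193269
  -E: nom -5.130 → Σnom=-6.030; wc +0.441/-0.451 → slack +1.119/-1.359; half-tol=0.446, Σhalf²=0.392185
  -F: nom -30.100 → Σnom=-36.130; wc +0.460/-0.240 → slack +1.579/-1.599; half-tol=0.350, Σhalf²=0.514685
  +G: nom +12.700 → Σnom=-23.430; wc +0.050/-0.405 → slack +1.629/-2.004; half-tol=0.228, Σhalf²=0.566441
  +H: nom +34.400 → Σnom=10.970; wc +0.493/-0.493 → slack +2.122/-2.497; half-tol=0.493, Σhalf²=0.809490
  +I: nom +39.580 → Σnom=50.550; wc +0.360/-0.150 → slack +2.482/-2.647; half-tol=0.255, Σhalf²=0.874515
Nominal = 50.550. Worst-case = [50.550 - 2.647, 50.550 + 2.482] = [47.903, 53.032]. RSS = √0.874515 = 0.935.

nominal=50.550 wc=[47.903,53.032] rss=0.935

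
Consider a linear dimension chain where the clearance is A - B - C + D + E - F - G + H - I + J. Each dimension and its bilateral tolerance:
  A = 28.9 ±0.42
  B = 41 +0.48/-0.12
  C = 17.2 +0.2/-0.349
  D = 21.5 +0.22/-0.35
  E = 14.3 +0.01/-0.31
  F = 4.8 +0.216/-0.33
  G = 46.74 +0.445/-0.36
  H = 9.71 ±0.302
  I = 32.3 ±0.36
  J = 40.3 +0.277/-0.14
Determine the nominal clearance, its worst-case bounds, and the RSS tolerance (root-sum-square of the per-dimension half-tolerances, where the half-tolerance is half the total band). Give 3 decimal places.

nominal=-27.330 wc=[-30.553,-24.582] rss=0.974

Stack each dimension's contribution:
  +A: nom +28.900 → Σnom=28.900; wc +0.420/-0.420 → slack +0.420/-0.420; half-tol=0.420, Σhalf²=0.176400
  -B: nom -41.000 → Σnom=-12.100; wc +0.120/-0.480 → slack +0.540/-0.900; half-tol=0.300, Σhalf²=0.266400
  -C: nom -17.200 → Σnom=-29.300; wc +0.349/-0.200 → slack +0.889/-1.100; half-tol=0.274, Σhalf²=0.341750
  +D: nom +21.500 → Σnom=-7.800; wc +0.220/-0.350 → slack +1.109/-1.450; half-tol=0.285, Σhalf²=0.422975
  +E: nom +14.300 → Σnom=6.500; wc +0.010/-0.310 → slack +1.119/-1.760; half-tol=0.160, Σhalf²=0.448575
  -F: nom -4.800 → Σnom=1.700; wc +0.330/-0.216 → slack +1.449/-1.976; half-tol=0.273, Σhalf²=0.523104
  -G: nom -46.740 → Σnom=-45.040; wc +0.360/-0.445 → slack +1.809/-2.421; half-tol=0.402, Σhalf²=0.685110
  +H: nom +9.710 → Σnom=-35.330; wc +0.302/-0.302 → slack +2.111/-2.723; half-tol=0.302, Σhalf²=0.776314
  -I: nom -32.300 → Σnom=-67.630; wc +0.360/-0.360 → slack +2.471/-3.083; half-tol=0.360, Σhalf²=0.905914
  +J: nom +40.300 → Σnom=-27.330; wc +0.277/-0.140 → slack +2.748/-3.223; half-tol=0.209, Σhalf²=0.949387
Nominal = -27.330. Worst-case = [-27.330 - 3.223, -27.330 + 2.748] = [-30.553, -24.582]. RSS = √0.949387 = 0.974.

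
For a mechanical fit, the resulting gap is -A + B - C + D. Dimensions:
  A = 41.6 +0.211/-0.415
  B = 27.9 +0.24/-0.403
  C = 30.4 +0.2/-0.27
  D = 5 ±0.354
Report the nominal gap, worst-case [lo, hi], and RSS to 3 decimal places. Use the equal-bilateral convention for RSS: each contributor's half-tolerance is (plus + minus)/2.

nominal=-39.100 wc=[-40.268,-37.821] rss=0.618

Stack each dimension's contribution:
  -A: nom -41.600 → Σnom=-41.600; wc +0.415/-0.211 → slack +0.415/-0.211; half-tol=0.313, Σhalf²=0.097969
  +B: nom +27.900 → Σnom=-13.700; wc +0.240/-0.403 → slack +0.655/-0.614; half-tol=0.322, Σhalf²=0.201331
  -C: nom -30.400 → Σnom=-44.100; wc +0.270/-0.200 → slack +0.925/-0.814; half-tol=0.235, Σhalf²=0.256556
  +D: nom +5.000 → Σnom=-39.100; wc +0.354/-0.354 → slack +1.279/-1.168; half-tol=0.354, Σhalf²=0.381872
Nominal = -39.100. Worst-case = [-39.100 - 1.168, -39.100 + 1.279] = [-40.268, -37.821]. RSS = √0.381872 = 0.618.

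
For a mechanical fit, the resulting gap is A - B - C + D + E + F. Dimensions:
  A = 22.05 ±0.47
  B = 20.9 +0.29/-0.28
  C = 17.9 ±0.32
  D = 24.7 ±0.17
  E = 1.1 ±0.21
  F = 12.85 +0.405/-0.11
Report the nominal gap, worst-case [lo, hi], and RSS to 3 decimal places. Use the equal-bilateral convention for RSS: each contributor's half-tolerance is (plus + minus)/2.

nominal=21.900 wc=[20.330,23.755] rss=0.737

Stack each dimension's contribution:
  +A: nom +22.050 → Σnom=22.050; wc +0.470/-0.470 → slack +0.470/-0.470; half-tol=0.470, Σhalf²=0.220900
  -B: nom -20.900 → Σnom=1.150; wc +0.280/-0.290 → slack +0.750/-0.760; half-tol=0.285, Σhalf²=0.302125
  -C: nom -17.900 → Σnom=-16.750; wc +0.320/-0.320 → slack +1.070/-1.080; half-tol=0.320, Σhalf²=0.404525
  +D: nom +24.700 → Σnom=7.950; wc +0.170/-0.170 → slack +1.240/-1.250; half-tol=0.170, Σhalf²=0.433425
  +E: nom +1.100 → Σnom=9.050; wc +0.210/-0.210 → slack +1.450/-1.460; half-tol=0.210, Σhalf²=0.477525
  +F: nom +12.850 → Σnom=21.900; wc +0.405/-0.110 → slack +1.855/-1.570; half-tol=0.258, Σhalf²=0.543831
Nominal = 21.900. Worst-case = [21.900 - 1.570, 21.900 + 1.855] = [20.330, 23.755]. RSS = √0.543831 = 0.737.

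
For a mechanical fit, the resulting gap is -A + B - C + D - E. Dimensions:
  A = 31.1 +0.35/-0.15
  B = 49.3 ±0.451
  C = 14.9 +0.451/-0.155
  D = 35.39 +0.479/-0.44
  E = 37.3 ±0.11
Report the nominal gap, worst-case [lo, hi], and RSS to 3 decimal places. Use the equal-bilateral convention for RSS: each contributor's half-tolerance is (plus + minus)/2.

nominal=1.390 wc=[-0.412,2.735] rss=0.762

Stack each dimension's contribution:
  -A: nom -31.100 → Σnom=-31.100; wc +0.150/-0.350 → slack +0.150/-0.350; half-tol=0.250, Σhalf²=0.062500
  +B: nom +49.300 → Σnom=18.200; wc +0.451/-0.451 → slack +0.601/-0.801; half-tol=0.451, Σhalf²=0.265901
  -C: nom -14.900 → Σnom=3.300; wc +0.155/-0.451 → slack +0.756/-1.252; half-tol=0.303, Σhalf²=0.357710
  +D: nom +35.390 → Σnom=38.690; wc +0.479/-0.440 → slack +1.235/-1.692; half-tol=0.460, Σhalf²=0.568850
  -E: nom -37.300 → Σnom=1.390; wc +0.110/-0.110 → slack +1.345/-1.802; half-tol=0.110, Σhalf²=0.580950
Nominal = 1.390. Worst-case = [1.390 - 1.802, 1.390 + 1.345] = [-0.412, 2.735]. RSS = √0.580950 = 0.762.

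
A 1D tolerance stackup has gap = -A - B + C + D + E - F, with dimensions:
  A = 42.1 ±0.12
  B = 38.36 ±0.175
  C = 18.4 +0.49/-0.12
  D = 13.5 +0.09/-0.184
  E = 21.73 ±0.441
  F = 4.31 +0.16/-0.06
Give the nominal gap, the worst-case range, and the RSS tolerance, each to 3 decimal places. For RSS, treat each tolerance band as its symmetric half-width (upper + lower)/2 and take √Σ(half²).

nominal=-31.140 wc=[-32.340,-29.764] rss=0.603

Stack each dimension's contribution:
  -A: nom -42.100 → Σnom=-42.100; wc +0.120/-0.120 → slack +0.120/-0.120; half-tol=0.120, Σhalf²=0.014400
  -B: nom -38.360 → Σnom=-80.460; wc +0.175/-0.175 → slack +0.295/-0.295; half-tol=0.175, Σhalf²=0.045025
  +C: nom +18.400 → Σnom=-62.060; wc +0.490/-0.120 → slack +0.785/-0.415; half-tol=0.305, Σhalf²=0.138050
  +D: nom +13.500 → Σnom=-48.560; wc +0.090/-0.184 → slack +0.875/-0.599; half-tol=0.137, Σhalf²=0.156819
  +E: nom +21.730 → Σnom=-26.830; wc +0.441/-0.441 → slack +1.316/-1.040; half-tol=0.441, Σhalf²=0.351300
  -F: nom -4.310 → Σnom=-31.140; wc +0.060/-0.160 → slack +1.376/-1.200; half-tol=0.110, Σhalf²=0.363400
Nominal = -31.140. Worst-case = [-31.140 - 1.200, -31.140 + 1.376] = [-32.340, -29.764]. RSS = √0.363400 = 0.603.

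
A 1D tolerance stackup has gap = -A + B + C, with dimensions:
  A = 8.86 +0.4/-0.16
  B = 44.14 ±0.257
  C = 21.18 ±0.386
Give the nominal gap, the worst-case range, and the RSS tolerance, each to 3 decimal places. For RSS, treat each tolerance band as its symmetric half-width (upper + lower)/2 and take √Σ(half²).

Stack each dimension's contribution:
  -A: nom -8.860 → Σnom=-8.860; wc +0.160/-0.400 → slack +0.160/-0.400; half-tol=0.280, Σhalf²=0.078400
  +B: nom +44.140 → Σnom=35.280; wc +0.257/-0.257 → slack +0.417/-0.657; half-tol=0.257, Σhalf²=0.144449
  +C: nom +21.180 → Σnom=56.460; wc +0.386/-0.386 → slack +0.803/-1.043; half-tol=0.386, Σhalf²=0.293445
Nominal = 56.460. Worst-case = [56.460 - 1.043, 56.460 + 0.803] = [55.417, 57.263]. RSS = √0.293445 = 0.542.

nominal=56.460 wc=[55.417,57.263] rss=0.542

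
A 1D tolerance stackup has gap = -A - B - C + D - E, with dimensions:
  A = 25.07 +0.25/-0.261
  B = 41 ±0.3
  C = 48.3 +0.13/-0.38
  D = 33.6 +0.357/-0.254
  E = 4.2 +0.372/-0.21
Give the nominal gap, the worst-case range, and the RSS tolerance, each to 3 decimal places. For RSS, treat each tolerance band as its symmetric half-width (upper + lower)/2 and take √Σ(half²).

Stack each dimension's contribution:
  -A: nom -25.070 → Σnom=-25.070; wc +0.261/-0.250 → slack +0.261/-0.250; half-tol=0.256, Σhalf²=0.065280
  -B: nom -41.000 → Σnom=-66.070; wc +0.300/-0.300 → slack +0.561/-0.550; half-tol=0.300, Σhalf²=0.155280
  -C: nom -48.300 → Σnom=-114.370; wc +0.380/-0.130 → slack +0.941/-0.680; half-tol=0.255, Σhalf²=0.220305
  +D: nom +33.600 → Σnom=-80.770; wc +0.357/-0.254 → slack +1.298/-0.934; half-tol=0.305, Σhalf²=0.313636
  -E: nom -4.200 → Σnom=-84.970; wc +0.210/-0.372 → slack +1.508/-1.306; half-tol=0.291, Σhalf²=0.398317
Nominal = -84.970. Worst-case = [-84.970 - 1.306, -84.970 + 1.508] = [-86.276, -83.462]. RSS = √0.398317 = 0.631.

nominal=-84.970 wc=[-86.276,-83.462] rss=0.631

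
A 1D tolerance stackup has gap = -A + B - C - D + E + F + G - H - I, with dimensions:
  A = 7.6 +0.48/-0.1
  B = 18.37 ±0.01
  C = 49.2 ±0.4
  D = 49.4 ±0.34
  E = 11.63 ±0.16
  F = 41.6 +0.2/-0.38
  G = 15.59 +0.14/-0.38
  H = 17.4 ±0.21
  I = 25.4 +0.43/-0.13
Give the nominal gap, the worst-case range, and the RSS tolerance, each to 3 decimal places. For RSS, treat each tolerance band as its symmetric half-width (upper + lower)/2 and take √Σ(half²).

nominal=-61.810 wc=[-64.600,-60.120] rss=0.812

Stack each dimension's contribution:
  -A: nom -7.600 → Σnom=-7.600; wc +0.100/-0.480 → slack +0.100/-0.480; half-tol=0.290, Σhalf²=0.084100
  +B: nom +18.370 → Σnom=10.770; wc +0.010/-0.010 → slack +0.110/-0.490; half-tol=0.010, Σhalf²=0.084200
  -C: nom -49.200 → Σnom=-38.430; wc +0.400/-0.400 → slack +0.510/-0.890; half-tol=0.400, Σhalf²=0.244200
  -D: nom -49.400 → Σnom=-87.830; wc +0.340/-0.340 → slack +0.850/-1.230; half-tol=0.340, Σhalf²=0.359800
  +E: nom +11.630 → Σnom=-76.200; wc +0.160/-0.160 → slack +1.010/-1.390; half-tol=0.160, Σhalf²=0.385400
  +F: nom +41.600 → Σnom=-34.600; wc +0.200/-0.380 → slack +1.210/-1.770; half-tol=0.290, Σhalf²=0.469500
  +G: nom +15.590 → Σnom=-19.010; wc +0.140/-0.380 → slack +1.350/-2.150; half-tol=0.260, Σhalf²=0.537100
  -H: nom -17.400 → Σnom=-36.410; wc +0.210/-0.210 → slack +1.560/-2.360; half-tol=0.210, Σhalf²=0.581200
  -I: nom -25.400 → Σnom=-61.810; wc +0.130/-0.430 → slack +1.690/-2.790; half-tol=0.280, Σhalf²=0.659600
Nominal = -61.810. Worst-case = [-61.810 - 2.790, -61.810 + 1.690] = [-64.600, -60.120]. RSS = √0.659600 = 0.812.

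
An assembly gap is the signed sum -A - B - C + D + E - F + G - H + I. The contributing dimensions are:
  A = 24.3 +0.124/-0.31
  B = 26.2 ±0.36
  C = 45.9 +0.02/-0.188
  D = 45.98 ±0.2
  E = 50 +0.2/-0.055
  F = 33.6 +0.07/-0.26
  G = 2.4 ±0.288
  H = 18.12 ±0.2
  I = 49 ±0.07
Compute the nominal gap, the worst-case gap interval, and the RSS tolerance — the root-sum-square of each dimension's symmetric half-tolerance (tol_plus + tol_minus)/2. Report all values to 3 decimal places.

Stack each dimension's contribution:
  -A: nom -24.300 → Σnom=-24.300; wc +0.310/-0.124 → slack +0.310/-0.124; half-tol=0.217, Σhalf²=0.047089
  -B: nom -26.200 → Σnom=-50.500; wc +0.360/-0.360 → slack +0.670/-0.484; half-tol=0.360, Σhalf²=0.176689
  -C: nom -45.900 → Σnom=-96.400; wc +0.188/-0.020 → slack +0.858/-0.504; half-tol=0.104, Σhalf²=0.187505
  +D: nom +45.980 → Σnom=-50.420; wc +0.200/-0.200 → slack +1.058/-0.704; half-tol=0.200, Σhalf²=0.227505
  +E: nom +50.000 → Σnom=-0.420; wc +0.200/-0.055 → slack +1.258/-0.759; half-tol=0.128, Σhalf²=0.243761
  -F: nom -33.600 → Σnom=-34.020; wc +0.260/-0.070 → slack +1.518/-0.829; half-tol=0.165, Σhalf²=0.270986
  +G: nom +2.400 → Σnom=-31.620; wc +0.288/-0.288 → slack +1.806/-1.117; half-tol=0.288, Σhalf²=0.353930
  -H: nom -18.120 → Σnom=-49.740; wc +0.200/-0.200 → slack +2.006/-1.317; half-tol=0.200, Σhalf²=0.393930
  +I: nom +49.000 → Σnom=-0.740; wc +0.070/-0.070 → slack +2.076/-1.387; half-tol=0.070, Σhalf²=0.398830
Nominal = -0.740. Worst-case = [-0.740 - 1.387, -0.740 + 2.076] = [-2.127, 1.336]. RSS = √0.398830 = 0.632.

nominal=-0.740 wc=[-2.127,1.336] rss=0.632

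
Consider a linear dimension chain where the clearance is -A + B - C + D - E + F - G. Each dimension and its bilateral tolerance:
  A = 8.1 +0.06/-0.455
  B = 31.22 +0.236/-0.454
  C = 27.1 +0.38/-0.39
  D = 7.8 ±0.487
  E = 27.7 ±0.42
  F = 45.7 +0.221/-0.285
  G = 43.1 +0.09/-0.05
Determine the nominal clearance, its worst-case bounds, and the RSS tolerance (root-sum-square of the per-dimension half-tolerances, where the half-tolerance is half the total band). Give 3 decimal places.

Stack each dimension's contribution:
  -A: nom -8.100 → Σnom=-8.100; wc +0.455/-0.060 → slack +0.455/-0.060; half-tol=0.258, Σhalf²=0.066306
  +B: nom +31.220 → Σnom=23.120; wc +0.236/-0.454 → slack +0.691/-0.514; half-tol=0.345, Σhalf²=0.185331
  -C: nom -27.100 → Σnom=-3.980; wc +0.390/-0.380 → slack +1.081/-0.894; half-tol=0.385, Σhalf²=0.333556
  +D: nom +7.800 → Σnom=3.820; wc +0.487/-0.487 → slack +1.568/-1.381; half-tol=0.487, Σhalf²=0.570725
  -E: nom -27.700 → Σnom=-23.880; wc +0.420/-0.420 → slack +1.988/-1.801; half-tol=0.420, Σhalf²=0.747125
  +F: nom +45.700 → Σnom=21.820; wc +0.221/-0.285 → slack +2.209/-2.086; half-tol=0.253, Σhalf²=0.811134
  -G: nom -43.100 → Σnom=-21.280; wc +0.050/-0.090 → slack +2.259/-2.176; half-tol=0.070, Σhalf²=0.816034
Nominal = -21.280. Worst-case = [-21.280 - 2.176, -21.280 + 2.259] = [-23.456, -19.021]. RSS = √0.816034 = 0.903.

nominal=-21.280 wc=[-23.456,-19.021] rss=0.903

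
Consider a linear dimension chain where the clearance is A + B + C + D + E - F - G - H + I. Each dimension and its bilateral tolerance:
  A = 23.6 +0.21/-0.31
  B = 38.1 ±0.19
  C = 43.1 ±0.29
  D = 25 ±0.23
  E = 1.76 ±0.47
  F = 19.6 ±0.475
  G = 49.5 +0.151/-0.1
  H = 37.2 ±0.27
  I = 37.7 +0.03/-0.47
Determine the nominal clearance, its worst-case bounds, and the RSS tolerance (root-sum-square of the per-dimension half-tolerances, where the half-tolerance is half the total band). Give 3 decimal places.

Stack each dimension's contribution:
  +A: nom +23.600 → Σnom=23.600; wc +0.210/-0.310 → slack +0.210/-0.310; half-tol=0.260, Σhalf²=0.067600
  +B: nom +38.100 → Σnom=61.700; wc +0.190/-0.190 → slack +0.400/-0.500; half-tol=0.190, Σhalf²=0.103700
  +C: nom +43.100 → Σnom=104.800; wc +0.290/-0.290 → slack +0.690/-0.790; half-tol=0.290, Σhalf²=0.187800
  +D: nom +25.000 → Σnom=129.800; wc +0.230/-0.230 → slack +0.920/-1.020; half-tol=0.230, Σhalf²=0.240700
  +E: nom +1.760 → Σnom=131.560; wc +0.470/-0.470 → slack +1.390/-1.490; half-tol=0.470, Σhalf²=0.461600
  -F: nom -19.600 → Σnom=111.960; wc +0.475/-0.475 → slack +1.865/-1.965; half-tol=0.475, Σhalf²=0.687225
  -G: nom -49.500 → Σnom=62.460; wc +0.100/-0.151 → slack +1.965/-2.116; half-tol=0.126, Σhalf²=0.702975
  -H: nom -37.200 → Σnom=25.260; wc +0.270/-0.270 → slack +2.235/-2.386; half-tol=0.270, Σhalf²=0.775875
  +I: nom +37.700 → Σnom=62.960; wc +0.030/-0.470 → slack +2.265/-2.856; half-tol=0.250, Σhalf²=0.838375
Nominal = 62.960. Worst-case = [62.960 - 2.856, 62.960 + 2.265] = [60.104, 65.225]. RSS = √0.838375 = 0.916.

nominal=62.960 wc=[60.104,65.225] rss=0.916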